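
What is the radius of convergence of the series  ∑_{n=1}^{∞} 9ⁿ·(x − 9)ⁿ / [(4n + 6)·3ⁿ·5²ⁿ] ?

Ratio test: |a_{n+1}/a_n| = [(4n + 6)/(4(n+1) + 6)] · 9/(3·25) → 3/25 as n → ∞.
Hence the series converges for |x − 9| < 1/(3/25) = 25/3, so the radius of convergence is 25/3.

R = 25/3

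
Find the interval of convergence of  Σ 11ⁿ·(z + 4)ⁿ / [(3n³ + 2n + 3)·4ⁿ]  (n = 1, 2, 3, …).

The ratio of consecutive coefficients is [(3n³ + 2n + 3)/(3(n+1)³ + 2(n+1) + 3)] · 11/4 → 11/4.
Hence the series converges for |z + 4| < 1/(11/4) = 4/11, so the radius of convergence is 4/11.
When z = -40/11, the series is dominated by a constant times Σ 1/n³, which converges (p = 3 > 1).
At z = -48/11: absolute convergence follows by limit comparison with Σ 1/n³.

[-48/11, -40/11]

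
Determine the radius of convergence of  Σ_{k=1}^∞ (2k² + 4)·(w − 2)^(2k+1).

Apply the ratio test: |a_{k+1}| / |a_k| = (2(k+1)² + 4)/(2k² + 4), which tends to 1 as k → ∞.
Successive powers of (w − 2) differ by 2, so the series converges when |w − 2|² · 1 < 1, i.e. |w − 2| < √(1) = 1. So R = 1.

R = 1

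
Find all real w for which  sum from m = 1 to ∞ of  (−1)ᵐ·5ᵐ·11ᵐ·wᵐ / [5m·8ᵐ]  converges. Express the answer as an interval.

Ratio test: |a_{m+1}/a_m| = [5m/5(m+1)] · 5·11/8 → 55/8 as m → ∞.
Thus R = 1/(55/8) = 8/55.
Check w = 8/55: convergence follows from the alternating series test (terms decrease monotonically to 0).
At w = -8/55: the terms behave like c/m; limit comparison with the harmonic series gives divergence.

(-8/55, 8/55]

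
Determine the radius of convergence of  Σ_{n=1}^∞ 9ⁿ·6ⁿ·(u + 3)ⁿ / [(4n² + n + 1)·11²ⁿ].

The ratio of consecutive coefficients is [(4n² + n + 1)/(4(n+1)² + (n+1) + 1)] · 9·6/121 → 54/121.
Thus R = 1/(54/121) = 121/54.

R = 121/54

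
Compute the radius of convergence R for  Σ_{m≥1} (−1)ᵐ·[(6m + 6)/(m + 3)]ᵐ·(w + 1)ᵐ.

By the Cauchy root test, |a_m|^(1/m) = (6m + 6)/(m + 3) → 6.
Convergence for |w + 1| · 6 < 1, i.e. |w + 1| < 1/6. So R = 1/6.

R = 1/6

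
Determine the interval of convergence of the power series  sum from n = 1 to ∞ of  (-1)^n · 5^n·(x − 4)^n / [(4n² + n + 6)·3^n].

[17/5, 23/5]

Ratio test: |a_{n+1}/a_n| = [(4n² + n + 6)/(4(n+1)² + (n+1) + 6)] · 5/3 → 5/3 as n → ∞.
Convergence for |x − 4| · 5/3 < 1, i.e. |x − 4| < 3/5. So R = 3/5.
When x = 23/5, the series is dominated by a constant times Σ 1/n², which converges (p = 2 > 1).
Endpoint x = 17/5: the series is dominated by a constant times Σ 1/n², which converges (p = 2 > 1).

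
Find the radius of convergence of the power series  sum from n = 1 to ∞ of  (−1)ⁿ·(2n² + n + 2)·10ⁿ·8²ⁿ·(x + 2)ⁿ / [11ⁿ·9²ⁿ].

R = 891/640

By the ratio test, |a_{n+1}/a_n| = [(2(n+1)² + (n+1) + 2)/(2n² + n + 2)] · 10·64/(11·81) → 640/891.
Hence the series converges for |x + 2| < 1/(640/891) = 891/640, so the radius of convergence is 891/640.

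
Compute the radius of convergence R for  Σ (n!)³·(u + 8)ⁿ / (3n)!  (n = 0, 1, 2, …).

R = 27

Apply the ratio test: |a_{n+1}| / |a_n| = (n+1)³/[(3n+1)·(3n+2)·(3n+3)], which tends to 1/27 as n → ∞.
The series converges when 1/27 · |u + 8| < 1, giving R = 27.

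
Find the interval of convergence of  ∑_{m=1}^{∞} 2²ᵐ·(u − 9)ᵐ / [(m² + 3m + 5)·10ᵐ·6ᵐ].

[-6, 24]

The ratio of consecutive coefficients is [(m² + 3m + 5)/((m+1)² + 3(m+1) + 5)] · 4/(10·6) → 1/15.
Hence the series converges for |u − 9| < 1/(1/15) = 15, so the radius of convergence is 15.
At u = 24: the series is dominated by a constant times Σ 1/m², which converges (p = 2 > 1).
At u = -6: the series is dominated by a constant times Σ 1/m², which converges (p = 2 > 1).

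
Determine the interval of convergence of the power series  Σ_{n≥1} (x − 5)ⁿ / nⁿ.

(−∞, ∞)

Applying the root test, |a_n|^(1/n) = 1/n → 0.
Since the n-th root of |a_n| tends to 0, the series converges for all real x; R = ∞.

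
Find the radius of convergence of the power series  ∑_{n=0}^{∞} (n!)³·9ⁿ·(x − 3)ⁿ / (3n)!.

R = 3

By the ratio test, |a_{n+1}/a_n| = (n+1)³/[(3n+1)·(3n+2)·(3n+3)] · 9 → 1/3.
Hence the series converges for |x − 3| < 1/(1/3) = 3, so the radius of convergence is 3.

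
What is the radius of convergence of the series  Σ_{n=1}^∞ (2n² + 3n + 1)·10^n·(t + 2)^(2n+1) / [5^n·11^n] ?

R = √22/2

The ratio of consecutive coefficients is [(2(n+1)² + 3(n+1) + 1)/(2n² + 3n + 1)] · 10/(5·11) → 2/11.
Writing y = (t + 2)², the series in y has radius 11/2, so |t + 2| < √(11/2) and R = √22/2.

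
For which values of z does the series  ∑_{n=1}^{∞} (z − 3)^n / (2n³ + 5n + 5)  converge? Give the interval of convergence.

Ratio test: |a_{n+1}/a_n| = (2n³ + 5n + 5)/(2(n+1)³ + 5(n+1) + 5) → 1 as n → ∞.
Hence R = 1.
At z = 4: the series is dominated by a constant times Σ 1/n³, which converges (p = 3 > 1).
Endpoint z = 2: the series is dominated by a constant times Σ 1/n³, which converges (p = 3 > 1).

[2, 4]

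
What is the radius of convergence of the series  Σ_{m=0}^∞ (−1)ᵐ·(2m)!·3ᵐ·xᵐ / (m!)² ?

Ratio test: |a_{m+1}/a_m| = (2m+1)·(2m+2)/(m+1)² · 3 → 12 as m → ∞.
Convergence for |x| · 12 < 1, i.e. |x| < 1/12. So R = 1/12.

R = 1/12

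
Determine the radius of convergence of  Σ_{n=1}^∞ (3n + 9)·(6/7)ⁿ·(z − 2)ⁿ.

Apply the ratio test: |a_{n+1}| / |a_n| = [(3(n+1) + 9)/(3n + 9)] · 6/7, which tends to 6/7 as n → ∞.
The series converges when 6/7 · |z − 2| < 1, giving R = 7/6.

R = 7/6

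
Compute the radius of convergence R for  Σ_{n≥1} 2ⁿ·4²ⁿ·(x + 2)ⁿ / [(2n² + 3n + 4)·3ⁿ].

By the ratio test, |a_{n+1}/a_n| = [(2n² + 3n + 4)/(2(n+1)² + 3(n+1) + 4)] · 2·16/3 → 32/3.
Thus R = 1/(32/3) = 3/32.

R = 3/32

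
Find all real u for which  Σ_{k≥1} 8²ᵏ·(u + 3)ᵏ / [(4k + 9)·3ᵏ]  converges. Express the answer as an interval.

The ratio of consecutive coefficients is [(4k + 9)/(4(k+1) + 9)] · 64/3 → 64/3.
Hence the series converges for |u + 3| < 1/(64/3) = 3/64, so the radius of convergence is 3/64.
When u = -189/64, the terms behave like c/k; limit comparison with the harmonic series gives divergence.
When u = -195/64, an alternating series whose terms decrease to 0 in absolute value, so it converges by the Leibniz criterion.

[-195/64, -189/64)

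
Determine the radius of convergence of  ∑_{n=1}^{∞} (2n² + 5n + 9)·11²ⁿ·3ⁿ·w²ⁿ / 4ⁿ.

By the ratio test, |a_{n+1}/a_n| = [(2(n+1)² + 5(n+1) + 9)/(2n² + 5n + 9)] · 121·3/4 → 363/4.
Writing y = w², the series in y has radius 4/363, so |w| < √(4/363) and R = 2√3/33.

R = 2√3/33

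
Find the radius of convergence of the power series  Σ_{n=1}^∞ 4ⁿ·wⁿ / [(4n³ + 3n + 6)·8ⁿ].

R = 2

By the ratio test, |a_{n+1}/a_n| = [(4n³ + 3n + 6)/(4(n+1)³ + 3(n+1) + 6)] · 4/8 → 1/2.
Convergence for |w| · 1/2 < 1, i.e. |w| < 2. So R = 2.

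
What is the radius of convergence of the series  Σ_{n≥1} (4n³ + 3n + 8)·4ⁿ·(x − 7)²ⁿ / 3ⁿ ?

R = √3/2

The ratio of consecutive coefficients is [(4(n+1)³ + 3(n+1) + 8)/(4n³ + 3n + 8)] · 4/3 → 4/3.
Since the exponent of (x − 7) increases by 2 each term, convergence requires |x − 7|² < 3/4, hence R = √3/2.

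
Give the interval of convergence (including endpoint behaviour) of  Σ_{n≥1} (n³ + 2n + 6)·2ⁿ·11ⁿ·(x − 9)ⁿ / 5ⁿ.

The ratio of consecutive coefficients is [((n+1)³ + 2(n+1) + 6)/(n³ + 2n + 6)] · 2·11/5 → 22/5.
The series converges when 22/5 · |x − 9| < 1, giving R = 5/22.
Endpoint x = 203/22: the n-th term does not approach 0; divergence by the term test.
At x = 193/22: the terms do not tend to 0, so the series diverges.

(193/22, 203/22)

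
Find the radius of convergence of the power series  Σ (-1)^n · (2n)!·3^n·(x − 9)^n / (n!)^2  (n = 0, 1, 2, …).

R = 1/12

By the ratio test, |a_{n+1}/a_n| = (2n+1)·(2n+2)/(n+1)² · 3 → 12.
Convergence for |x − 9| · 12 < 1, i.e. |x − 9| < 1/12. So R = 1/12.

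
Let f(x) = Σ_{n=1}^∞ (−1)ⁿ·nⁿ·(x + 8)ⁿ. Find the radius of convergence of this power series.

R = 0

By the Cauchy root test, |a_n|^(1/n) = n → ∞.
The root grows without bound, so R = 0 (convergence only at x = -8).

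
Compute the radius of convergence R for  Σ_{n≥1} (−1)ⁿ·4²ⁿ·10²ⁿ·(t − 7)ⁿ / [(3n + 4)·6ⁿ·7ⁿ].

R = 21/800

Ratio test: |a_{n+1}/a_n| = [(3n + 4)/(3(n+1) + 4)] · 16·100/(6·7) → 800/21 as n → ∞.
Hence the series converges for |t − 7| < 1/(800/21) = 21/800, so the radius of convergence is 21/800.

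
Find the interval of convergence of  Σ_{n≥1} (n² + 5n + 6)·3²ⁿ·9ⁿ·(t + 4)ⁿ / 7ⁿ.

By the ratio test, |a_{n+1}/a_n| = [((n+1)² + 5(n+1) + 6)/(n² + 5n + 6)] · 9·9/7 → 81/7.
Convergence for |t + 4| · 81/7 < 1, i.e. |t + 4| < 7/81. So R = 7/81.
Endpoint t = -317/81: the terms do not tend to 0, so the series diverges.
At t = -331/81: the terms have absolute value of order n², which does not tend to 0, so the series diverges by the divergence test.

(-331/81, -317/81)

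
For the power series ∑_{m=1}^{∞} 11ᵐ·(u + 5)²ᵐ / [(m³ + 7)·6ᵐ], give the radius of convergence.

Apply the ratio test: |a_{m+1}| / |a_m| = [(m³ + 7)/((m+1)³ + 7)] · 11/6, which tends to 11/6 as m → ∞.
Since the exponent of (u + 5) increases by 2 each term, convergence requires |u + 5|² < 6/11, hence R = √66/11.

R = √66/11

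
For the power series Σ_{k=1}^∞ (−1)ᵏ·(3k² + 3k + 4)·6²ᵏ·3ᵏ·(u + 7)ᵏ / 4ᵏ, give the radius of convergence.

R = 1/27

Apply the ratio test: |a_{k+1}| / |a_k| = [(3(k+1)² + 3(k+1) + 4)/(3k² + 3k + 4)] · 36·3/4, which tends to 27 as k → ∞.
The series converges when 27 · |u + 7| < 1, giving R = 1/27.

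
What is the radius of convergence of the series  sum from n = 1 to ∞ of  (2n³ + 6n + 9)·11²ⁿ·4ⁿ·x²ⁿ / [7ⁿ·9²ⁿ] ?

R = 9√7/22

Apply the ratio test: |a_{n+1}| / |a_n| = [(2(n+1)³ + 6(n+1) + 9)/(2n³ + 6n + 9)] · 121·4/(7·81), which tends to 484/567 as n → ∞.
Successive powers of x differ by 2, so the series converges when |x|² · 484/567 < 1, i.e. |x| < √(567/484). So R = 9√7/22.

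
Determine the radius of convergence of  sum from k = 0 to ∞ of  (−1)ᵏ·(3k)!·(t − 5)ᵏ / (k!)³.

By the ratio test, |a_{k+1}/a_k| = (3k+1)·(3k+2)·(3k+3)/(k+1)³ → 27.
Thus R = 1/(27) = 1/27.

R = 1/27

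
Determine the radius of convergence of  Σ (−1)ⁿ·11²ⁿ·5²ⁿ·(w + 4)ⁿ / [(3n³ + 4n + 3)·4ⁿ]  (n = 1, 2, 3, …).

By the ratio test, |a_{n+1}/a_n| = [(3n³ + 4n + 3)/(3(n+1)³ + 4(n+1) + 3)] · 121·25/4 → 3025/4.
Thus R = 1/(3025/4) = 4/3025.

R = 4/3025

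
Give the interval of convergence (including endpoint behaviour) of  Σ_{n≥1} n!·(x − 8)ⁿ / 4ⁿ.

Apply the ratio test: |a_{n+1}| / |a_n| = (n+1) · 1/4, which tends to ∞ as n → ∞.
The terms grow without bound for any (x − 8) ≠ 0, so R = 0 (convergence only at x = 8).

{8}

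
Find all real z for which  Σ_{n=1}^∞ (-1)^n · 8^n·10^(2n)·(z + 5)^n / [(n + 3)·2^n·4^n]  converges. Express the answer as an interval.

(-501/100, -499/100]

Ratio test: |a_{n+1}/a_n| = [(n + 3)/((n+1) + 3)] · 8·100/(2·4) → 100 as n → ∞.
Thus R = 1/(100) = 1/100.
Check z = -499/100: convergence follows from the alternating series test (terms decrease monotonically to 0).
Check z = -501/100: the terms are asymptotic to a nonzero constant times 1/n, so the series diverges by limit comparison with Σ 1/n.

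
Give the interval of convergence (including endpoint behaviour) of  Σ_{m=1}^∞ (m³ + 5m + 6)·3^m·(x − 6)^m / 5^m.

(13/3, 23/3)

The ratio of consecutive coefficients is [((m+1)³ + 5(m+1) + 6)/(m³ + 5m + 6)] · 3/5 → 3/5.
Convergence for |x − 6| · 3/5 < 1, i.e. |x − 6| < 5/3. So R = 5/3.
When x = 23/3, the terms do not tend to 0, so the series diverges.
When x = 13/3, the terms have absolute value of order m³, which does not tend to 0, so the series diverges by the divergence test.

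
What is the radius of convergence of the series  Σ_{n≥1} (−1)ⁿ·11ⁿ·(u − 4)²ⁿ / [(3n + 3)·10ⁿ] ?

Ratio test: |a_{n+1}/a_n| = [(3n + 3)/(3(n+1) + 3)] · 11/10 → 11/10 as n → ∞.
Writing y = (u − 4)², the series in y has radius 10/11, so |u − 4| < √(10/11) and R = √110/11.

R = √110/11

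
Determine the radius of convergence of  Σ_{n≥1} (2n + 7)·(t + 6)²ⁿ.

R = 1

By the ratio test, |a_{n+1}/a_n| = (2(n+1) + 7)/(2n + 7) → 1.
Successive powers of (t + 6) differ by 2, so the series converges when |t + 6|² · 1 < 1, i.e. |t + 6| < √(1) = 1. So R = 1.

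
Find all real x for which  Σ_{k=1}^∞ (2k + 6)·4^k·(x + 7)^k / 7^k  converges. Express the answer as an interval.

Apply the ratio test: |a_{k+1}| / |a_k| = [(2(k+1) + 6)/(2k + 6)] · 4/7, which tends to 4/7 as k → ∞.
Thus R = 1/(4/7) = 7/4.
Check x = -21/4: the terms do not tend to 0, so the series diverges.
At x = -35/4: the terms do not tend to 0, so the series diverges.

(-35/4, -21/4)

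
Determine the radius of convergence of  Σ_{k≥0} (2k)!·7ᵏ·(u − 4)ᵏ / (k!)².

R = 1/28

By the ratio test, |a_{k+1}/a_k| = (2k+1)·(2k+2)/(k+1)² · 7 → 28.
The series converges when 28 · |u − 4| < 1, giving R = 1/28.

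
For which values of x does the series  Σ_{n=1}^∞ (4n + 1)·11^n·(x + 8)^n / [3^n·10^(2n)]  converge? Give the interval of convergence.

(-388/11, 212/11)

By the ratio test, |a_{n+1}/a_n| = [(4(n+1) + 1)/(4n + 1)] · 11/(3·100) → 11/300.
The series converges when 11/300 · |x + 8| < 1, giving R = 300/11.
Check x = 212/11: the n-th term does not approach 0; divergence by the term test.
Check x = -388/11: the terms have absolute value of order n, which does not tend to 0, so the series diverges by the divergence test.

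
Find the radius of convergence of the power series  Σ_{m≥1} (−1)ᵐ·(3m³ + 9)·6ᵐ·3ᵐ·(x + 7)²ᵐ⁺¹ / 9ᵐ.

R = √2/2

By the ratio test, |a_{m+1}/a_m| = [(3(m+1)³ + 9)/(3m³ + 9)] · 6·3/9 → 2.
Writing y = (x + 7)², the series in y has radius 1/2, so |x + 7| < √(1/2) and R = √2/2.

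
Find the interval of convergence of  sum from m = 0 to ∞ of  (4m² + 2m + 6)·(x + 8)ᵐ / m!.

(−∞, ∞)

Ratio test: |a_{m+1}/a_m| = (4(m+1)² + 2(m+1) + 6)/(4m² + 2m + 6) · 1/(m+1) → 0 as m → ∞.
The ratio tends to 0 regardless of x, hence R = ∞.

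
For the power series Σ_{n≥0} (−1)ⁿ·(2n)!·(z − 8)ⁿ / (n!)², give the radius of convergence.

By the ratio test, |a_{n+1}/a_n| = (2n+1)·(2n+2)/(n+1)² → 4.
Hence the series converges for |z − 8| < 1/(4) = 1/4, so the radius of convergence is 1/4.

R = 1/4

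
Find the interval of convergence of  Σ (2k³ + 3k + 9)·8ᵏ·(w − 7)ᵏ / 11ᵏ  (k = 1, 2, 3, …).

(45/8, 67/8)

The ratio of consecutive coefficients is [(2(k+1)³ + 3(k+1) + 9)/(2k³ + 3k + 9)] · 8/11 → 8/11.
Convergence for |w − 7| · 8/11 < 1, i.e. |w − 7| < 11/8. So R = 11/8.
When w = 67/8, the terms do not tend to 0, so the series diverges.
Check w = 45/8: the terms do not tend to 0, so the series diverges.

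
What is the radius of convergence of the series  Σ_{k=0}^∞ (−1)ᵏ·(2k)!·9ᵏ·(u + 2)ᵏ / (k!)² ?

R = 1/36

By the ratio test, |a_{k+1}/a_k| = (2k+1)·(2k+2)/(k+1)² · 9 → 36.
The series converges when 36 · |u + 2| < 1, giving R = 1/36.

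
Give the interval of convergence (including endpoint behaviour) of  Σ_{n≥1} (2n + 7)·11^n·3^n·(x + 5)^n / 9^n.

Apply the ratio test: |a_{n+1}| / |a_n| = [(2(n+1) + 7)/(2n + 7)] · 11·3/9, which tends to 11/3 as n → ∞.
Convergence for |x + 5| · 11/3 < 1, i.e. |x + 5| < 3/11. So R = 3/11.
Endpoint x = -52/11: the n-th term does not approach 0; divergence by the term test.
Check x = -58/11: the terms have absolute value of order n, which does not tend to 0, so the series diverges by the divergence test.

(-58/11, -52/11)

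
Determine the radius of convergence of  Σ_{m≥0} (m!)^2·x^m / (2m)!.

R = 4

Ratio test: |a_{m+1}/a_m| = (m+1)²/[(2m+1)·(2m+2)] → 1/4 as m → ∞.
Hence the series converges for |x| < 1/(1/4) = 4, so the radius of convergence is 4.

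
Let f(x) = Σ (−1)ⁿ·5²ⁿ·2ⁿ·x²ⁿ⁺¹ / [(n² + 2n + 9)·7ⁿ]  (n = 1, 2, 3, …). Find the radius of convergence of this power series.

R = √14/10

The ratio of consecutive coefficients is [(n² + 2n + 9)/((n+1)² + 2(n+1) + 9)] · 25·2/7 → 50/7.
Since the exponent of x increases by 2 each term, convergence requires |x|² < 7/50, hence R = √14/10.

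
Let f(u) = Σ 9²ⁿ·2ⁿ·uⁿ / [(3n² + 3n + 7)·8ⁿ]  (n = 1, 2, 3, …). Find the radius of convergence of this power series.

By the ratio test, |a_{n+1}/a_n| = [(3n² + 3n + 7)/(3(n+1)² + 3(n+1) + 7)] · 81·2/8 → 81/4.
The series converges when 81/4 · |u| < 1, giving R = 4/81.

R = 4/81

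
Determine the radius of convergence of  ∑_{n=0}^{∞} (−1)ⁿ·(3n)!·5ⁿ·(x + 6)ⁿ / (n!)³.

R = 1/135

The ratio of consecutive coefficients is (3n+1)·(3n+2)·(3n+3)/(n+1)³ · 5 → 135.
Hence the series converges for |x + 6| < 1/(135) = 1/135, so the radius of convergence is 1/135.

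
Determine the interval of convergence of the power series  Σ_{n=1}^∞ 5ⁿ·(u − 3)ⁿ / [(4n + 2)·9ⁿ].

The ratio of consecutive coefficients is [(4n + 2)/(4(n+1) + 2)] · 5/9 → 5/9.
Convergence for |u − 3| · 5/9 < 1, i.e. |u − 3| < 9/5. So R = 9/5.
Check u = 24/5: the terms are asymptotic to a nonzero constant times 1/n, so the series diverges by limit comparison with Σ 1/n.
Check u = 6/5: the terms alternate in sign and decrease monotonically to 0 in absolute value (size ~ c/n), so the alternating series test gives convergence.

[6/5, 24/5)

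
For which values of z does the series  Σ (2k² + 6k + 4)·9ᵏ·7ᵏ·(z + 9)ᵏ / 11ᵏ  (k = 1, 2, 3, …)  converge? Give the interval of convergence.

By the ratio test, |a_{k+1}/a_k| = [(2(k+1)² + 6(k+1) + 4)/(2k² + 6k + 4)] · 9·7/11 → 63/11.
The series converges when 63/11 · |z + 9| < 1, giving R = 11/63.
When z = -556/63, the terms have absolute value of order k², which does not tend to 0, so the series diverges by the divergence test.
Check z = -578/63: the terms do not tend to 0, so the series diverges.

(-578/63, -556/63)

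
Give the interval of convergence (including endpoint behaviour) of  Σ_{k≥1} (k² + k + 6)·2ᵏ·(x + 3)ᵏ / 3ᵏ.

(-9/2, -3/2)

By the ratio test, |a_{k+1}/a_k| = [((k+1)² + (k+1) + 6)/(k² + k + 6)] · 2/3 → 2/3.
Hence the series converges for |x + 3| < 1/(2/3) = 3/2, so the radius of convergence is 3/2.
At x = -3/2: the terms have absolute value of order k², which does not tend to 0, so the series diverges by the divergence test.
At x = -9/2: the terms have absolute value of order k², which does not tend to 0, so the series diverges by the divergence test.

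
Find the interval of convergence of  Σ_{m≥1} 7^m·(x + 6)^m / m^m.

Root test: |a_m|^(1/m) = 7/m → 0.
Since the m-th root of |a_m| tends to 0, the series converges for all real x; R = ∞.

(−∞, ∞)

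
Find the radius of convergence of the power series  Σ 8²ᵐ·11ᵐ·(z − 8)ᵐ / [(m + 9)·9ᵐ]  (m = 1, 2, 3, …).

By the ratio test, |a_{m+1}/a_m| = [(m + 9)/((m+1) + 9)] · 64·11/9 → 704/9.
Convergence for |z − 8| · 704/9 < 1, i.e. |z − 8| < 9/704. So R = 9/704.

R = 9/704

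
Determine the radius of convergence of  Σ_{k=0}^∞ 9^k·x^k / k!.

Apply the ratio test: |a_{k+1}| / |a_k| = 9 · 1/(k+1), which tends to 0 as k → ∞.
The ratio tends to 0 regardless of x, hence R = ∞.

R = ∞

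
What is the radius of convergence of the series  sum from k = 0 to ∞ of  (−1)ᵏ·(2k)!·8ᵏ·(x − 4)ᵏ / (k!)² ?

Ratio test: |a_{k+1}/a_k| = (2k+1)·(2k+2)/(k+1)² · 8 → 32 as k → ∞.
Thus R = 1/(32) = 1/32.

R = 1/32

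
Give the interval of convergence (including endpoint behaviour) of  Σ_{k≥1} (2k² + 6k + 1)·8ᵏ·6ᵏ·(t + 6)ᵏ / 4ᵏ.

(-73/12, -71/12)

Ratio test: |a_{k+1}/a_k| = [(2(k+1)² + 6(k+1) + 1)/(2k² + 6k + 1)] · 8·6/4 → 12 as k → ∞.
Hence the series converges for |t + 6| < 1/(12) = 1/12, so the radius of convergence is 1/12.
Check t = -71/12: the terms do not tend to 0, so the series diverges.
Endpoint t = -73/12: the terms do not tend to 0, so the series diverges.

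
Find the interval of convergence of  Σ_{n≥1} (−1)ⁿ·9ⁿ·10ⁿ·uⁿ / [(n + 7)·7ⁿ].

Apply the ratio test: |a_{n+1}| / |a_n| = [(n + 7)/((n+1) + 7)] · 9·10/7, which tends to 90/7 as n → ∞.
Convergence for |u| · 90/7 < 1, i.e. |u| < 7/90. So R = 7/90.
At u = 7/90: the terms alternate in sign and decrease monotonically to 0 in absolute value (size ~ c/n), so the alternating series test gives convergence.
At u = -7/90: comparison with the harmonic series Σ 1/n shows the series diverges.

(-7/90, 7/90]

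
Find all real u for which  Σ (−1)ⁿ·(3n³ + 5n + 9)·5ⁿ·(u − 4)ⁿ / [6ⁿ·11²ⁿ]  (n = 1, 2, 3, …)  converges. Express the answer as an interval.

Ratio test: |a_{n+1}/a_n| = [(3(n+1)³ + 5(n+1) + 9)/(3n³ + 5n + 9)] · 5/(6·121) → 5/726 as n → ∞.
Convergence for |u − 4| · 5/726 < 1, i.e. |u − 4| < 726/5. So R = 726/5.
When u = 746/5, the terms do not tend to 0, so the series diverges.
Endpoint u = -706/5: the n-th term does not approach 0; divergence by the term test.

(-706/5, 746/5)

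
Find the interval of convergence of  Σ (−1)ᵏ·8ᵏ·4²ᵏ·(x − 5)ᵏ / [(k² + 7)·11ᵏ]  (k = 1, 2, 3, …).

By the ratio test, |a_{k+1}/a_k| = [(k² + 7)/((k+1)² + 7)] · 8·16/11 → 128/11.
Hence the series converges for |x − 5| < 1/(128/11) = 11/128, so the radius of convergence is 11/128.
Check x = 651/128: absolute convergence follows by limit comparison with Σ 1/k².
Endpoint x = 629/128: the terms are on the order of 1/k², so the series converges absolutely by comparison with the p-series (p = 2 > 1).

[629/128, 651/128]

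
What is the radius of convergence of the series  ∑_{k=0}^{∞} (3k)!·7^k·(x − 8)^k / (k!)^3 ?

By the ratio test, |a_{k+1}/a_k| = (3k+1)·(3k+2)·(3k+3)/(k+1)³ · 7 → 189.
Convergence for |x − 8| · 189 < 1, i.e. |x − 8| < 1/189. So R = 1/189.

R = 1/189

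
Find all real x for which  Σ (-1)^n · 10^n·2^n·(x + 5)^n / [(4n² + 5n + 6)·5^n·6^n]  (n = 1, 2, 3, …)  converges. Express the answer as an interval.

The ratio of consecutive coefficients is [(4n² + 5n + 6)/(4(n+1)² + 5(n+1) + 6)] · 10·2/(5·6) → 2/3.
Thus R = 1/(2/3) = 3/2.
At x = -7/2: the series is dominated by a constant times Σ 1/n², which converges (p = 2 > 1).
When x = -13/2, the terms are on the order of 1/n², so the series converges absolutely by comparison with the p-series (p = 2 > 1).

[-13/2, -7/2]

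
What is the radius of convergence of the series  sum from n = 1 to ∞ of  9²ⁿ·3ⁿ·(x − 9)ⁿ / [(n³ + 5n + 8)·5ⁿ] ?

R = 5/243

Apply the ratio test: |a_{n+1}| / |a_n| = [(n³ + 5n + 8)/((n+1)³ + 5(n+1) + 8)] · 81·3/5, which tends to 243/5 as n → ∞.
The series converges when 243/5 · |x − 9| < 1, giving R = 5/243.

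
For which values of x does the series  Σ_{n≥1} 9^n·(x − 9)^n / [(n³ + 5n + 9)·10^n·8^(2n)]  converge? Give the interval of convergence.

By the ratio test, |a_{n+1}/a_n| = [(n³ + 5n + 9)/((n+1)³ + 5(n+1) + 9)] · 9/(10·64) → 9/640.
Hence the series converges for |x − 9| < 1/(9/640) = 640/9, so the radius of convergence is 640/9.
Endpoint x = 721/9: the series is dominated by a constant times Σ 1/n³, which converges (p = 3 > 1).
When x = -559/9, the series is dominated by a constant times Σ 1/n³, which converges (p = 3 > 1).

[-559/9, 721/9]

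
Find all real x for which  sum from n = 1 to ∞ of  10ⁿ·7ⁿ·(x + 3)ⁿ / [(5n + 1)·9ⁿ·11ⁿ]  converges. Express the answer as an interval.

By the ratio test, |a_{n+1}/a_n| = [(5n + 1)/(5(n+1) + 1)] · 10·7/(9·11) → 70/99.
Hence the series converges for |x + 3| < 1/(70/99) = 99/70, so the radius of convergence is 99/70.
At x = -111/70: the terms behave like c/n; limit comparison with the harmonic series gives divergence.
Check x = -309/70: the terms alternate in sign and decrease monotonically to 0 in absolute value (size ~ c/n), so the alternating series test gives convergence.

[-309/70, -111/70)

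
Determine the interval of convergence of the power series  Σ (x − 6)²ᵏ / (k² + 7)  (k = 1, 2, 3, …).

Ratio test: |a_{k+1}/a_k| = (k² + 7)/((k+1)² + 7) → 1 as k → ∞.
Writing y = (x − 6)², the series in y has radius 1, so |x − 6| < √(1) = 1 and R = 1.
When x = 7, the terms are on the order of 1/k², so the series converges absolutely by comparison with the p-series (p = 2 > 1).
Endpoint x = 5: absolute convergence follows by limit comparison with Σ 1/k².

[5, 7]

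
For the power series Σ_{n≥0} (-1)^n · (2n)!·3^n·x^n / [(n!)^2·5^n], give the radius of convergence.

R = 5/12

The ratio of consecutive coefficients is (2n+1)·(2n+2)/(n+1)² · 3/5 → 12/5.
Convergence for |x| · 12/5 < 1, i.e. |x| < 5/12. So R = 5/12.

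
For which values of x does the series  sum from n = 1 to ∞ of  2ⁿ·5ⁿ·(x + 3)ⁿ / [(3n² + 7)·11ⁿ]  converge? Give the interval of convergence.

Apply the ratio test: |a_{n+1}| / |a_n| = [(3n² + 7)/(3(n+1)² + 7)] · 2·5/11, which tends to 10/11 as n → ∞.
Thus R = 1/(10/11) = 11/10.
Endpoint x = -19/10: the terms are on the order of 1/n², so the series converges absolutely by comparison with the p-series (p = 2 > 1).
At x = -41/10: absolute convergence follows by limit comparison with Σ 1/n².

[-41/10, -19/10]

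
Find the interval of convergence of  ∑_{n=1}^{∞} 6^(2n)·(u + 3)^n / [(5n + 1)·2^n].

By the ratio test, |a_{n+1}/a_n| = [(5n + 1)/(5(n+1) + 1)] · 36/2 → 18.
Convergence for |u + 3| · 18 < 1, i.e. |u + 3| < 1/18. So R = 1/18.
Check u = -53/18: the terms behave like c/n; limit comparison with the harmonic series gives divergence.
Check u = -55/18: convergence follows from the alternating series test (terms decrease monotonically to 0).

[-55/18, -53/18)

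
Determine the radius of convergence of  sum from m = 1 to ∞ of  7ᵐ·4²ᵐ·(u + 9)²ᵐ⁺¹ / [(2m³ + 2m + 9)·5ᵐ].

Ratio test: |a_{m+1}/a_m| = [(2m³ + 2m + 9)/(2(m+1)³ + 2(m+1) + 9)] · 7·16/5 → 112/5 as m → ∞.
Since the exponent of (u + 9) increases by 2 each term, convergence requires |u + 9|² < 5/112, hence R = √35/28.

R = √35/28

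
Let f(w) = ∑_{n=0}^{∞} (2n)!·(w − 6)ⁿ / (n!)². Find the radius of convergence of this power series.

R = 1/4

Apply the ratio test: |a_{n+1}| / |a_n| = (2n+1)·(2n+2)/(n+1)², which tends to 4 as n → ∞.
Convergence for |w − 6| · 4 < 1, i.e. |w − 6| < 1/4. So R = 1/4.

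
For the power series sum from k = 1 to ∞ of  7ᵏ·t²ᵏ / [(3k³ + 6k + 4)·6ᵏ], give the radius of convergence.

Apply the ratio test: |a_{k+1}| / |a_k| = [(3k³ + 6k + 4)/(3(k+1)³ + 6(k+1) + 4)] · 7/6, which tends to 7/6 as k → ∞.
Writing y = t², the series in y has radius 6/7, so |t| < √(6/7) and R = √42/7.

R = √42/7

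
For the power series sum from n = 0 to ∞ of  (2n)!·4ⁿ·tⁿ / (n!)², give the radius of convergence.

Ratio test: |a_{n+1}/a_n| = (2n+1)·(2n+2)/(n+1)² · 4 → 16 as n → ∞.
Thus R = 1/(16) = 1/16.

R = 1/16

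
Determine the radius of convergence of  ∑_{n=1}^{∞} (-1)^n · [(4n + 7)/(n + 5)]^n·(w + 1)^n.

By the Cauchy root test, |a_n|^(1/n) = (4n + 7)/(n + 5) → 4.
Hence the series converges for |w + 1| < 1/(4) = 1/4, so the radius of convergence is 1/4.

R = 1/4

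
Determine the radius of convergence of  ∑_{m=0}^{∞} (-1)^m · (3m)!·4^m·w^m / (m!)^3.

R = 1/108

Apply the ratio test: |a_{m+1}| / |a_m| = (3m+1)·(3m+2)·(3m+3)/(m+1)³ · 4, which tends to 108 as m → ∞.
The series converges when 108 · |w| < 1, giving R = 1/108.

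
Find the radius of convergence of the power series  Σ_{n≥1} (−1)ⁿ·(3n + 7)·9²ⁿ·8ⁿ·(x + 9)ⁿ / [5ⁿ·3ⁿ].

By the ratio test, |a_{n+1}/a_n| = [(3(n+1) + 7)/(3n + 7)] · 81·8/(5·3) → 216/5.
Thus R = 1/(216/5) = 5/216.

R = 5/216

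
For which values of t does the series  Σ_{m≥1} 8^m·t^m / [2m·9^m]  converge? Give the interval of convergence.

Apply the ratio test: |a_{m+1}| / |a_m| = [2m/2(m+1)] · 8/9, which tends to 8/9 as m → ∞.
The series converges when 8/9 · |t| < 1, giving R = 9/8.
At t = 9/8: the terms are asymptotic to a nonzero constant times 1/m, so the series diverges by limit comparison with Σ 1/m.
Check t = -9/8: the terms alternate in sign and decrease monotonically to 0 in absolute value (size ~ c/m), so the alternating series test gives convergence.

[-9/8, 9/8)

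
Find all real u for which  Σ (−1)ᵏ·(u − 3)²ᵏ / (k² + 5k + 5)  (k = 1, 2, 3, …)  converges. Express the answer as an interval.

By the ratio test, |a_{k+1}/a_k| = (k² + 5k + 5)/((k+1)² + 5(k+1) + 5) → 1.
Writing y = (u − 3)², the series in y has radius 1, so |u − 3| < √(1) = 1 and R = 1.
Endpoint u = 4: the series is dominated by a constant times Σ 1/k², which converges (p = 2 > 1).
Endpoint u = 2: the series is dominated by a constant times Σ 1/k², which converges (p = 2 > 1).

[2, 4]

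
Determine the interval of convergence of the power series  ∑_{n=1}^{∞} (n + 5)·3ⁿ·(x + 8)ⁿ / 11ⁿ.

Ratio test: |a_{n+1}/a_n| = [((n+1) + 5)/(n + 5)] · 3/11 → 3/11 as n → ∞.
Convergence for |x + 8| · 3/11 < 1, i.e. |x + 8| < 11/3. So R = 11/3.
At x = -13/3: the terms do not tend to 0, so the series diverges.
At x = -35/3: the n-th term does not approach 0; divergence by the term test.

(-35/3, -13/3)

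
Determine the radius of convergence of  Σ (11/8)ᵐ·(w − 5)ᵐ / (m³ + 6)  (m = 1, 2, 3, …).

By the ratio test, |a_{m+1}/a_m| = [(m³ + 6)/((m+1)³ + 6)] · 11/8 → 11/8.
Hence the series converges for |w − 5| < 1/(11/8) = 8/11, so the radius of convergence is 8/11.

R = 8/11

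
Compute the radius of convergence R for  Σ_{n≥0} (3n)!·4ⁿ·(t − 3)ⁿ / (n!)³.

R = 1/108

The ratio of consecutive coefficients is (3n+1)·(3n+2)·(3n+3)/(n+1)³ · 4 → 108.
The series converges when 108 · |t − 3| < 1, giving R = 1/108.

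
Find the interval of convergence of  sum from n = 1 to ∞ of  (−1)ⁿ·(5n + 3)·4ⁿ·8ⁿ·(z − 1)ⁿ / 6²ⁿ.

The ratio of consecutive coefficients is [(5(n+1) + 3)/(5n + 3)] · 4·8/36 → 8/9.
Convergence for |z − 1| · 8/9 < 1, i.e. |z − 1| < 9/8. So R = 9/8.
Endpoint z = 17/8: the n-th term does not approach 0; divergence by the term test.
At z = -1/8: the terms have absolute value of order n, which does not tend to 0, so the series diverges by the divergence test.

(-1/8, 17/8)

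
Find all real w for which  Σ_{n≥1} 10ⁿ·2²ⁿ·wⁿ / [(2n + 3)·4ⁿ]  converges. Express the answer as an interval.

[-1/10, 1/10)

Apply the ratio test: |a_{n+1}| / |a_n| = [(2n + 3)/(2(n+1) + 3)] · 10·4/4, which tends to 10 as n → ∞.
Thus R = 1/(10) = 1/10.
When w = 1/10, comparison with the harmonic series Σ 1/n shows the series diverges.
Endpoint w = -1/10: an alternating series whose terms decrease to 0 in absolute value, so it converges by the Leibniz criterion.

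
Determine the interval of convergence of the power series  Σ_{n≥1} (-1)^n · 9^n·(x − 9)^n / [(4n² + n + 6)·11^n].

Apply the ratio test: |a_{n+1}| / |a_n| = [(4n² + n + 6)/(4(n+1)² + (n+1) + 6)] · 9/11, which tends to 9/11 as n → ∞.
Convergence for |x − 9| · 9/11 < 1, i.e. |x − 9| < 11/9. So R = 11/9.
Check x = 92/9: the terms are on the order of 1/n², so the series converges absolutely by comparison with the p-series (p = 2 > 1).
At x = 70/9: the series is dominated by a constant times Σ 1/n², which converges (p = 2 > 1).

[70/9, 92/9]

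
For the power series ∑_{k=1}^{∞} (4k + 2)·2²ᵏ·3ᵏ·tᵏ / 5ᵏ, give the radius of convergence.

Ratio test: |a_{k+1}/a_k| = [(4(k+1) + 2)/(4k + 2)] · 4·3/5 → 12/5 as k → ∞.
The series converges when 12/5 · |t| < 1, giving R = 5/12.

R = 5/12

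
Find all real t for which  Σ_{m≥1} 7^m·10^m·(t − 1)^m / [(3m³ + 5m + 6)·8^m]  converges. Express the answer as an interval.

Ratio test: |a_{m+1}/a_m| = [(3m³ + 5m + 6)/(3(m+1)³ + 5(m+1) + 6)] · 7·10/8 → 35/4 as m → ∞.
Hence the series converges for |t − 1| < 1/(35/4) = 4/35, so the radius of convergence is 4/35.
Check t = 39/35: the series is dominated by a constant times Σ 1/m³, which converges (p = 3 > 1).
Endpoint t = 31/35: absolute convergence follows by limit comparison with Σ 1/m³.

[31/35, 39/35]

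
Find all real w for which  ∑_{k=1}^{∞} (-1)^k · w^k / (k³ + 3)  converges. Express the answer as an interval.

[-1, 1]

Apply the ratio test: |a_{k+1}| / |a_k| = (k³ + 3)/((k+1)³ + 3), which tends to 1 as k → ∞.
So the series converges when |w| < 1 and diverges when |w| > 1; R = 1.
When w = 1, absolute convergence follows by limit comparison with Σ 1/k³.
When w = -1, absolute convergence follows by limit comparison with Σ 1/k³.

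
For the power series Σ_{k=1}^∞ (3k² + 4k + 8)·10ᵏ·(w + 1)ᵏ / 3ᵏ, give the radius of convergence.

The ratio of consecutive coefficients is [(3(k+1)² + 4(k+1) + 8)/(3k² + 4k + 8)] · 10/3 → 10/3.
Thus R = 1/(10/3) = 3/10.

R = 3/10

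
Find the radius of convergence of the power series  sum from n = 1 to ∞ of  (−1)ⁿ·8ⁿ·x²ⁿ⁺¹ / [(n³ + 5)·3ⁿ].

R = √6/4

Apply the ratio test: |a_{n+1}| / |a_n| = [(n³ + 5)/((n+1)³ + 5)] · 8/3, which tends to 8/3 as n → ∞.
Since the exponent of x increases by 2 each term, convergence requires |x|² < 3/8, hence R = √6/4.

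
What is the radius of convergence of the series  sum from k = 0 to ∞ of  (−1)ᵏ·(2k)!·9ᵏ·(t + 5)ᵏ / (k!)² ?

By the ratio test, |a_{k+1}/a_k| = (2k+1)·(2k+2)/(k+1)² · 9 → 36.
Thus R = 1/(36) = 1/36.

R = 1/36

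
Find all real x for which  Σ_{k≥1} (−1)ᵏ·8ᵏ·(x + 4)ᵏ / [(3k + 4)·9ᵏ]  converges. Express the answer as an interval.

(-41/8, -23/8]

Ratio test: |a_{k+1}/a_k| = [(3k + 4)/(3(k+1) + 4)] · 8/9 → 8/9 as k → ∞.
Convergence for |x + 4| · 8/9 < 1, i.e. |x + 4| < 9/8. So R = 9/8.
At x = -23/8: convergence follows from the alternating series test (terms decrease monotonically to 0).
At x = -41/8: comparison with the harmonic series Σ 1/k shows the series diverges.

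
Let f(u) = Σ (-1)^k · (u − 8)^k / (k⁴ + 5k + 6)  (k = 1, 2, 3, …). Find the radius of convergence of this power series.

Apply the ratio test: |a_{k+1}| / |a_k| = (k⁴ + 5k + 6)/((k+1)⁴ + 5(k+1) + 6), which tends to 1 as k → ∞.
So the series converges when |u − 8| < 1 and diverges when |u − 8| > 1; R = 1.

R = 1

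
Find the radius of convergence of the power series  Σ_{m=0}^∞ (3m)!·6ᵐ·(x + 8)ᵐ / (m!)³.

R = 1/162

Ratio test: |a_{m+1}/a_m| = (3m+1)·(3m+2)·(3m+3)/(m+1)³ · 6 → 162 as m → ∞.
Thus R = 1/(162) = 1/162.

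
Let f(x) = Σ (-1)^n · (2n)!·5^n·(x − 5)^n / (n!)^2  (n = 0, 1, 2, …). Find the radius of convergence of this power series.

Ratio test: |a_{n+1}/a_n| = (2n+1)·(2n+2)/(n+1)² · 5 → 20 as n → ∞.
Convergence for |x − 5| · 20 < 1, i.e. |x − 5| < 1/20. So R = 1/20.

R = 1/20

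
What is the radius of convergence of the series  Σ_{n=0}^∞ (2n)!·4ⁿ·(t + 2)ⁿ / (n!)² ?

The ratio of consecutive coefficients is (2n+1)·(2n+2)/(n+1)² · 4 → 16.
The series converges when 16 · |t + 2| < 1, giving R = 1/16.

R = 1/16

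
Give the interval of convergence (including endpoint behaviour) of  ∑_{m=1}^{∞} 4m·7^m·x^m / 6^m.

(-6/7, 6/7)

The ratio of consecutive coefficients is [4(m+1)/4m] · 7/6 → 7/6.
Convergence for |x| · 7/6 < 1, i.e. |x| < 6/7. So R = 6/7.
Endpoint x = 6/7: the terms do not tend to 0, so the series diverges.
Check x = -6/7: the terms have absolute value of order m, which does not tend to 0, so the series diverges by the divergence test.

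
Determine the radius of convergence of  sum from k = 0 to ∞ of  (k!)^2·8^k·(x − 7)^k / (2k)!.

R = 1/2

Apply the ratio test: |a_{k+1}| / |a_k| = (k+1)²/[(2k+1)·(2k+2)] · 8, which tends to 2 as k → ∞.
Hence the series converges for |x − 7| < 1/(2) = 1/2, so the radius of convergence is 1/2.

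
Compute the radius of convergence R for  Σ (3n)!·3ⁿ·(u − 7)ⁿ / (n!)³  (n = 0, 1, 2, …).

The ratio of consecutive coefficients is (3n+1)·(3n+2)·(3n+3)/(n+1)³ · 3 → 81.
The series converges when 81 · |u − 7| < 1, giving R = 1/81.

R = 1/81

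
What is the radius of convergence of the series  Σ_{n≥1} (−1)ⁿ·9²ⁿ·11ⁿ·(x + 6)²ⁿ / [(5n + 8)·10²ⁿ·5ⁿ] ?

The ratio of consecutive coefficients is [(5n + 8)/(5(n+1) + 8)] · 81·11/(100·5) → 891/500.
Successive powers of (x + 6) differ by 2, so the series converges when |x + 6|² · 891/500 < 1, i.e. |x + 6| < √(500/891). So R = 10√55/99.

R = 10√55/99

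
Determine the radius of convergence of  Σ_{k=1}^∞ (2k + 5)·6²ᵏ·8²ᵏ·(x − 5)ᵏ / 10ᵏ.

Apply the ratio test: |a_{k+1}| / |a_k| = [(2(k+1) + 5)/(2k + 5)] · 36·64/10, which tends to 1152/5 as k → ∞.
Convergence for |x − 5| · 1152/5 < 1, i.e. |x − 5| < 5/1152. So R = 5/1152.

R = 5/1152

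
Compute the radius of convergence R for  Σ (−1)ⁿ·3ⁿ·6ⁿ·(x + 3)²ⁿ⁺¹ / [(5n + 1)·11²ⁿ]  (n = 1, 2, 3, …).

R = 11√2/6

Apply the ratio test: |a_{n+1}| / |a_n| = [(5n + 1)/(5(n+1) + 1)] · 3·6/121, which tends to 18/121 as n → ∞.
Since the exponent of (x + 3) increases by 2 each term, convergence requires |x + 3|² < 121/18, hence R = 11√2/6.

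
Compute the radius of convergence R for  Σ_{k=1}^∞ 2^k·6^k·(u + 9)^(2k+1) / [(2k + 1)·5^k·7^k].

The ratio of consecutive coefficients is [(2k + 1)/(2(k+1) + 1)] · 2·6/(5·7) → 12/35.
Since the exponent of (u + 9) increases by 2 each term, convergence requires |u + 9|² < 35/12, hence R = √105/6.

R = √105/6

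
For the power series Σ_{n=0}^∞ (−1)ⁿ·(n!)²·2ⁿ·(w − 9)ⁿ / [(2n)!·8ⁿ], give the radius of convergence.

R = 16

The ratio of consecutive coefficients is (n+1)²/[(2n+1)·(2n+2)] · 2/8 → 1/16.
Hence the series converges for |w − 9| < 1/(1/16) = 16, so the radius of convergence is 16.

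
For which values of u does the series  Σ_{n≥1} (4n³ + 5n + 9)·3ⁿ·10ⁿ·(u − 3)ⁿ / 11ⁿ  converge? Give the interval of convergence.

(79/30, 101/30)

The ratio of consecutive coefficients is [(4(n+1)³ + 5(n+1) + 9)/(4n³ + 5n + 9)] · 3·10/11 → 30/11.
Hence the series converges for |u − 3| < 1/(30/11) = 11/30, so the radius of convergence is 11/30.
Check u = 101/30: the terms have absolute value of order n³, which does not tend to 0, so the series diverges by the divergence test.
Endpoint u = 79/30: the terms do not tend to 0, so the series diverges.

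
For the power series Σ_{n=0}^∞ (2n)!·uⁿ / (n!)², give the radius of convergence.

By the ratio test, |a_{n+1}/a_n| = (2n+1)·(2n+2)/(n+1)² → 4.
Hence the series converges for |u| < 1/(4) = 1/4, so the radius of convergence is 1/4.

R = 1/4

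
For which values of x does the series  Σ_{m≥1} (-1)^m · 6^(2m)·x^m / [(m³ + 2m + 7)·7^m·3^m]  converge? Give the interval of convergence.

Apply the ratio test: |a_{m+1}| / |a_m| = [(m³ + 2m + 7)/((m+1)³ + 2(m+1) + 7)] · 36/(7·3), which tends to 12/7 as m → ∞.
Hence the series converges for |x| < 1/(12/7) = 7/12, so the radius of convergence is 7/12.
Endpoint x = 7/12: the terms are on the order of 1/m³, so the series converges absolutely by comparison with the p-series (p = 3 > 1).
At x = -7/12: the terms are on the order of 1/m³, so the series converges absolutely by comparison with the p-series (p = 3 > 1).

[-7/12, 7/12]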